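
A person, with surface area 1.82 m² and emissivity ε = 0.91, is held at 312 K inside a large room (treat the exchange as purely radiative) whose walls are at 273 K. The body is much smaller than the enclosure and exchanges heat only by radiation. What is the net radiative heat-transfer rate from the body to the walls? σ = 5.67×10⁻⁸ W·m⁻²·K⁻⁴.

P_net ≈ 368 W

For a small grey body in a large enclosure: P_net = εσA(T_body⁴ − T_wall⁴).
A = 1.82 m²; T_body⁴ − T_wall⁴ = 9.476×10⁹ − 5.555×10⁹ = 3.921×10⁹ K⁴.
|P_net| = 0.91·5.67×10⁻⁸·1.820·3.921×10⁹.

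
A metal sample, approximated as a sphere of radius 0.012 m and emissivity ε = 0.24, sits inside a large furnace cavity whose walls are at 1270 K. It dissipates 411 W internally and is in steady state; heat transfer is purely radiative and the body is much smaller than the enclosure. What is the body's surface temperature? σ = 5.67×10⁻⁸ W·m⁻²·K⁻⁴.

For a small grey body in a large enclosure, net radiated power = εσA(T⁴ − T_w⁴).
Steady state: P = εσA(T⁴ − T_w⁴) with A = 4πr² = 0.001810 m².
T⁴ = P/(εσA) + T_w⁴ = 411/(0.24·5.67×10⁻⁸·0.001810) + (1270)⁴
    = 1.669×10¹³ + 2.601×10¹² = 1.929×10¹³ K⁴.

T ≈ 2100 K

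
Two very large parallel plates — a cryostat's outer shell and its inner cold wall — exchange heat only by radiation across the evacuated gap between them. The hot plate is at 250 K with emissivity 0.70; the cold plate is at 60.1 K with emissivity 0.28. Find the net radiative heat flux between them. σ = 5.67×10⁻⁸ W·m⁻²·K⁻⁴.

For two infinite grey parallel plates, q = σ(T₁⁴ − T₂⁴)/(1/ε₁ + 1/ε₂ − 1).
T₁⁴ − T₂⁴ = 3.906×10⁹ − 1.305×10⁷ = 3.893×10⁹ K⁴.
1/ε₁ + 1/ε₂ − 1 = 1.429 + 3.571 − 1 = 4.000.
q = 5.67×10⁻⁸ × 3.893×10⁹ / 4.000.

q ≈ 55.2 W/m²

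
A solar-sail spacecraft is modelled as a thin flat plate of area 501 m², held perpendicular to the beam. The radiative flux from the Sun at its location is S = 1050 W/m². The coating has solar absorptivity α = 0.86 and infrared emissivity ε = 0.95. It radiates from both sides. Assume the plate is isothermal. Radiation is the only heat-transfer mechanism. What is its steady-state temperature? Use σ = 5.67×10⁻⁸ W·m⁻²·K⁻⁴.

T ≈ 303 K

At equilibrium, absorbed power = emitted power.
Absorbing cross-section = A = 501.0 m²; emitting surface = 2A = 1002 m² (ratio 2).
αS·A_cross = εσ·A_surf·T⁴  ⇒  T⁴ = αS/(ε·2σ).
T⁴ = 0.860·1050/(0.95·2·5.67×10⁻⁸) = 8.382×10⁹ K⁴.
T = (8.382×10⁹)^(1/4).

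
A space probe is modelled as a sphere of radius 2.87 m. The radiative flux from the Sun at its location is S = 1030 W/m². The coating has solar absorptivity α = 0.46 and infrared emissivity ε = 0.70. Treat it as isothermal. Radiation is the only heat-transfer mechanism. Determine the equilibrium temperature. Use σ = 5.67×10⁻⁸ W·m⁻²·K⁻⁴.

T ≈ 234 K

At equilibrium, absorbed power = emitted power.
Absorbing cross-section = πr² = 25.88 m²; emitting surface = 4πr² = 103.5 m² (ratio 4).
αS·A_cross = εσ·A_surf·T⁴  ⇒  T⁴ = αS/(ε·4σ).
T⁴ = 0.460·1030/(0.70·4·5.67×10⁻⁸) = 2.984×10⁹ K⁴.
T = (2.984×10⁹)^(1/4).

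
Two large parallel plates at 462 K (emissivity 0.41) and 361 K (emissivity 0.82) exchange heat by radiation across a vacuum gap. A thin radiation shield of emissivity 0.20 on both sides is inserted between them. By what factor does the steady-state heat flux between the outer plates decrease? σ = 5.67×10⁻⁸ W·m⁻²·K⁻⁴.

Without shield: q₀ = σΔ(T⁴)/(1/ε₁+1/ε₂−1) with denominator 2.659.
With shield the two gaps are in series; the resistances add: (1/ε₁+1/ε_s−1)+(1/ε_s+1/ε₂−1) = 6.439+5.220 = 11.66.
Heat-flux ratio q₀/q = 11.66/2.659.

factor ≈ 4.39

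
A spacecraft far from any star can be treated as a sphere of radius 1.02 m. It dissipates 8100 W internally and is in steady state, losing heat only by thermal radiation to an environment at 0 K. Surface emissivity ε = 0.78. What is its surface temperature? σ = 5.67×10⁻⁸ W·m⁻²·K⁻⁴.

Steady state: internal power = radiated power, P = εσA T⁴.
Radiating area A = 4πr² = 13.07 m².
T⁴ = P/(εσA) = 8100/(0.78·5.67×10⁻⁸·13.07) = 1.401×10¹⁰ K⁴.
T = (1.401×10¹⁰)^(1/4).

T ≈ 344 K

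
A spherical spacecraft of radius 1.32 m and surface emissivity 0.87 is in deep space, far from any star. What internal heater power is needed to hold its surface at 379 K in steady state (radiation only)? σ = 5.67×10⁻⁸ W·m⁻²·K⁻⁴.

P ≈ 22300 W

P = εσ·4πr²·T⁴.
4πr² = 21.90 m²; T⁴ = 2.063×10¹⁰ K⁴.
P = 0.87·5.67×10⁻⁸·21.90·2.063×10¹⁰.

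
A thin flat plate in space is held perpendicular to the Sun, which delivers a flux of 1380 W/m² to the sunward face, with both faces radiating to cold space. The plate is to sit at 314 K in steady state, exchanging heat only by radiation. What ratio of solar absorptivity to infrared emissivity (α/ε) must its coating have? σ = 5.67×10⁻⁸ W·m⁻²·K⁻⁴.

Balance: αS·A = εσ·2A·T⁴ ⇒ α/ε = 2σT⁴/S.
α/ε = 2·5.67×10⁻⁸·(314)⁴/1380 = 2·5.67×10⁻⁸·9.721×10⁹/1380.

α/ε ≈ 0.799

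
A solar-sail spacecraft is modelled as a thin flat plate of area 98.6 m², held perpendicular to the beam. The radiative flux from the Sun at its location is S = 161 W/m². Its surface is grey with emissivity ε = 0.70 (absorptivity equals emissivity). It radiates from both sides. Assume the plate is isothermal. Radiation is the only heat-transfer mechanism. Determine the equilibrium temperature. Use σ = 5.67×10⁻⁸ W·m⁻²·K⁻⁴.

T ≈ 194 K

At equilibrium, absorbed power = emitted power.
Absorbing cross-section = A = 98.60 m²; emitting surface = 2A = 197.2 m² (ratio 2).
εS·A_cross = εσ·A_surf·T⁴  ⇒  T⁴ = S/(2σ)   (ε cancels).
T⁴ = 161/(2·5.67×10⁻⁸) = 1.420×10⁹ K⁴.
T = (1.420×10⁹)^(1/4).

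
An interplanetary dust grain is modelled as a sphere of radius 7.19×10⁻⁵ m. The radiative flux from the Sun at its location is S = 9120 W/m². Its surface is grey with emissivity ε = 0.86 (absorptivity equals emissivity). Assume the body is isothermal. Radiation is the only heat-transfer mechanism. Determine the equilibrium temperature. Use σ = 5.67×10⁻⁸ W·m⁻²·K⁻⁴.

T ≈ 448 K

At equilibrium, absorbed power = emitted power.
Absorbing cross-section = πr² = 1.624×10⁻⁸ m²; emitting surface = 4πr² = 6.496×10⁻⁸ m² (ratio 4).
εS·A_cross = εσ·A_surf·T⁴  ⇒  T⁴ = S/(4σ)   (ε cancels).
T⁴ = 9120/(4·5.67×10⁻⁸) = 4.021×10¹⁰ K⁴.
T = (4.021×10¹⁰)^(1/4).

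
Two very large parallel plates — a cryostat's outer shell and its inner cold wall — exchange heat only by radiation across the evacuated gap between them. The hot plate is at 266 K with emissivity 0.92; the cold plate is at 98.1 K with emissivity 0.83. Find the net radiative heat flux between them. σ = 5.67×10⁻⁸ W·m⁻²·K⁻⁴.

q ≈ 216 W/m²

For two infinite grey parallel plates, q = σ(T₁⁴ − T₂⁴)/(1/ε₁ + 1/ε₂ − 1).
T₁⁴ − T₂⁴ = 5.006×10⁹ − 9.261×10⁷ = 4.914×10⁹ K⁴.
1/ε₁ + 1/ε₂ − 1 = 1.087 + 1.205 − 1 = 1.292.
q = 5.67×10⁻⁸ × 4.914×10⁹ / 1.292.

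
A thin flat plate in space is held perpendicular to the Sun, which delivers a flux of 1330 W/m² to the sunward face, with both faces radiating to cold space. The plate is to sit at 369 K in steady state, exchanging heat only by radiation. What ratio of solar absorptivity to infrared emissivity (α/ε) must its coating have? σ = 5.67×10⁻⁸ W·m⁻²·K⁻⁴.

α/ε ≈ 1.58

Balance: αS·A = εσ·2A·T⁴ ⇒ α/ε = 2σT⁴/S.
α/ε = 2·5.67×10⁻⁸·(369)⁴/1330 = 2·5.67×10⁻⁸·1.854×10¹⁰/1330.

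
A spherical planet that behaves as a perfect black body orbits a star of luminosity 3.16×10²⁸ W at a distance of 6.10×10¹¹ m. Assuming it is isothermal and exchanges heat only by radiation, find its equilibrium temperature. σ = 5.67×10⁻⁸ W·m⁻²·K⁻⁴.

First find the stellar flux at distance d: S = L/(4πd²) = 3.16×10²⁸/(4π·(6.10×10¹¹)²) = 6758 W/m².
For an isothermal sphere, absorbed (1−a)S·πr² = emitted σ·4πr²·T⁴, so T⁴ = (1−a)S/(4σ).
T⁴ = 1.00·6758/(4·5.67×10⁻⁸) = 2.980×10¹⁰ K⁴.

T ≈ 415 K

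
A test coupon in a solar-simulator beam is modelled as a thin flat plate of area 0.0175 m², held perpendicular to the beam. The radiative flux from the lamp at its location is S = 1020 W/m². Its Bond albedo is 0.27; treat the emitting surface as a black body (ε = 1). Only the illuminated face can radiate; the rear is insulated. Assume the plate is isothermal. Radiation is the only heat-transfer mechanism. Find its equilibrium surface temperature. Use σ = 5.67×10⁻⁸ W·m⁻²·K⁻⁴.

At equilibrium, absorbed power = emitted power.
Absorbing cross-section = A = 0.01750 m²; emitting surface = A = 0.01750 m² (ratio 1).
(1−a)S·A_cross = εσ·A_surf·T⁴  ⇒  T⁴ = (1−a)S/(1σ).
T⁴ = 0.730·1020/(1·5.67×10⁻⁸) = 1.313×10¹⁰ K⁴.
T = (1.313×10¹⁰)^(1/4).

T ≈ 339 K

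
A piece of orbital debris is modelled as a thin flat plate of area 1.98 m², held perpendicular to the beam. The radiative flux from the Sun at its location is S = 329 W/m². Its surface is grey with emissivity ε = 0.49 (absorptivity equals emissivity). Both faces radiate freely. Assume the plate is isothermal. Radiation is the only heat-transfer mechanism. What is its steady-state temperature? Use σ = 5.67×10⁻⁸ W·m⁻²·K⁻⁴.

At equilibrium, absorbed power = emitted power.
Absorbing cross-section = A = 1.980 m²; emitting surface = 2A = 3.960 m² (ratio 2).
εS·A_cross = εσ·A_surf·T⁴  ⇒  T⁴ = S/(2σ)   (ε cancels).
T⁴ = 329/(2·5.67×10⁻⁸) = 2.901×10⁹ K⁴.
T = (2.901×10⁹)^(1/4).

T ≈ 232 K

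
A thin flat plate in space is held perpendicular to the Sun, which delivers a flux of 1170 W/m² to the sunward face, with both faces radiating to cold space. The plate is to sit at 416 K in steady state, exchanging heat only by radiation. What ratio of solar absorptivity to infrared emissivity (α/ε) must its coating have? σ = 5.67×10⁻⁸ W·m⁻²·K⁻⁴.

Balance: αS·A = εσ·2A·T⁴ ⇒ α/ε = 2σT⁴/S.
α/ε = 2·5.67×10⁻⁸·(416)⁴/1170 = 2·5.67×10⁻⁸·2.995×10¹⁰/1170.

α/ε ≈ 2.90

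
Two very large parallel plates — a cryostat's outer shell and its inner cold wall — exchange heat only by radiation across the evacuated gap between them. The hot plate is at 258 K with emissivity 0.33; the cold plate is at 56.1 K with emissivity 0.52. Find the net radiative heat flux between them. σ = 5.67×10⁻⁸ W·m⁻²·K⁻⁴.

For two infinite grey parallel plates, q = σ(T₁⁴ − T₂⁴)/(1/ε₁ + 1/ε₂ − 1).
T₁⁴ − T₂⁴ = 4.431×10⁹ − 9.905×10⁶ = 4.421×10⁹ K⁴.
1/ε₁ + 1/ε₂ − 1 = 3.030 + 1.923 − 1 = 3.953.
q = 5.67×10⁻⁸ × 4.421×10⁹ / 3.953.

q ≈ 63.4 W/m²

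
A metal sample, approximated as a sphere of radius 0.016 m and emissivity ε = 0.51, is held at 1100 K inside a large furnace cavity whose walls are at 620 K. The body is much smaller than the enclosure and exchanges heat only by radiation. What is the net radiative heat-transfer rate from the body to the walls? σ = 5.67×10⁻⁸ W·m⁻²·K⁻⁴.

P_net ≈ 122 W

For a small grey body in a large enclosure: P_net = εσA(T_body⁴ − T_wall⁴).
A = 4πr² = 0.003217 m²; T_body⁴ − T_wall⁴ = 1.464×10¹² − 1.478×10¹¹ = 1.316×10¹² K⁴.
|P_net| = 0.51·5.67×10⁻⁸·0.003217·1.316×10¹².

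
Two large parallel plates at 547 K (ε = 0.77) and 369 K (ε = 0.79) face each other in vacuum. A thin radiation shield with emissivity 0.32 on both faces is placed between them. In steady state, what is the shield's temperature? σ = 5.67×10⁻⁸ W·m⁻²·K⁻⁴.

T_s ≈ 482 K

In steady state the net flux on the hot side equals that on the cold side.
σ(T₁⁴−T_s⁴)/D₁ = σ(T_s⁴−T₂⁴)/D₂, with D₁ = 1/ε₁+1/ε_s−1 = 3.424, D₂ = 1/ε_s+1/ε₂−1 = 3.391.
Solve for T_s⁴: T_s⁴ = (D₂·T₁⁴ + D₁·T₂⁴)/(D₁+D₂) = 5.386×10¹⁰ K⁴.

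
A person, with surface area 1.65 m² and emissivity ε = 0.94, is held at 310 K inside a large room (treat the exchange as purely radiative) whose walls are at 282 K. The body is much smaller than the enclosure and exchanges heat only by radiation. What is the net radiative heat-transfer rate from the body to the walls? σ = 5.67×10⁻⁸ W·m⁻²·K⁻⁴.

For a small grey body in a large enclosure: P_net = εσA(T_body⁴ − T_wall⁴).
A = 1.65 m²; T_body⁴ − T_wall⁴ = 9.235×10⁹ − 6.324×10⁹ = 2.911×10⁹ K⁴.
|P_net| = 0.94·5.67×10⁻⁸·1.650·2.911×10⁹.

P_net ≈ 256 W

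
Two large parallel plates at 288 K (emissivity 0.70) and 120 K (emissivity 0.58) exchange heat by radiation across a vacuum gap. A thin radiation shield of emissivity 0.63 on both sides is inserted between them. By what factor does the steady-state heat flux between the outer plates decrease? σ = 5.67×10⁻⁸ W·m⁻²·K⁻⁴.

factor ≈ 2.01

Without shield: q₀ = σΔ(T⁴)/(1/ε₁+1/ε₂−1) with denominator 2.153.
With shield the two gaps are in series; the resistances add: (1/ε₁+1/ε_s−1)+(1/ε_s+1/ε₂−1) = 2.016+2.311 = 4.327.
Heat-flux ratio q₀/q = 4.327/2.153.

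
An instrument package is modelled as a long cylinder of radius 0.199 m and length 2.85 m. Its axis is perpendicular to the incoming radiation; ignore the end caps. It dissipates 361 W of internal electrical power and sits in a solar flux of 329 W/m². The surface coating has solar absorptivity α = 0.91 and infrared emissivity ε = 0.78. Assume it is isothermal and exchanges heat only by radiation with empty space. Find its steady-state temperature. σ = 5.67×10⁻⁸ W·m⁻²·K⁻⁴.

At steady state, absorbed solar power + internal power = radiated power.
Absorbed: α·S·A_cross = 0.91·329·1.134 = 339.6 W (cross-section 2rL).
Total input = 339.6 + 361 = 700.6 W.
Radiated: εσ·A_surf·T⁴ with A_surf = 2πrL = 3.564 m².
T⁴ = 700.6/(0.78·5.67×10⁻⁸·3.564) = 4.445×10⁹ K⁴.

T ≈ 258 K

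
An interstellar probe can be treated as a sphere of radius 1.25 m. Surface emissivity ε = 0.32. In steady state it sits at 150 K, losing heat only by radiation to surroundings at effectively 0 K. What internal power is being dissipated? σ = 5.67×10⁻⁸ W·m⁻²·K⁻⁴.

P ≈ 180 W

Steady state: P = εσA T⁴.
A = 4πr² = 19.63 m²; T⁴ = (150)⁴ = 5.062×10⁸ K⁴.
P = 0.32 × 5.67×10⁻⁸ × 19.63 × 5.062×10⁸.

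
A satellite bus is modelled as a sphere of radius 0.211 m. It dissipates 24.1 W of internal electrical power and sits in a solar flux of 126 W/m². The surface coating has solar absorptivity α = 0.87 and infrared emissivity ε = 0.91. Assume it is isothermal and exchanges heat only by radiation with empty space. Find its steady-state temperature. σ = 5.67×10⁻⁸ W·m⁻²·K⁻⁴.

At steady state, absorbed solar power + internal power = radiated power.
Absorbed: α·S·A_cross = 0.87·126·0.1399 = 15.33 W (cross-section πr²).
Total input = 15.33 + 24.1 = 39.43 W.
Radiated: εσ·A_surf·T⁴ with A_surf = 4πr² = 0.5595 m².
T⁴ = 39.43/(0.91·5.67×10⁻⁸·0.5595) = 1.366×10⁹ K⁴.

T ≈ 192 K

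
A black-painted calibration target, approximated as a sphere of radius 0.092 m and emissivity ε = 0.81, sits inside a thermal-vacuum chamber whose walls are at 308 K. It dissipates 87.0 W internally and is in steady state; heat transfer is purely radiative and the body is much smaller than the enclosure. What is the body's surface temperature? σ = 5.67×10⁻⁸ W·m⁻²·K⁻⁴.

T ≈ 405 K

For a small grey body in a large enclosure, net radiated power = εσA(T⁴ − T_w⁴).
Steady state: P = εσA(T⁴ − T_w⁴) with A = 4πr² = 0.1064 m².
T⁴ = P/(εσA) + T_w⁴ = 87.0/(0.81·5.67×10⁻⁸·0.1064) + (308)⁴
    = 1.781×10¹⁰ + 8.999×10⁹ = 2.681×10¹⁰ K⁴.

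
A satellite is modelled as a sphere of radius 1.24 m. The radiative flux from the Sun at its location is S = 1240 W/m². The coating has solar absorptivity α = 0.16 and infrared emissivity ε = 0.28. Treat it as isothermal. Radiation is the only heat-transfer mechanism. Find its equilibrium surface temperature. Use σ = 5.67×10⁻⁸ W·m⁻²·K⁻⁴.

At equilibrium, absorbed power = emitted power.
Absorbing cross-section = πr² = 4.831 m²; emitting surface = 4πr² = 19.32 m² (ratio 4).
αS·A_cross = εσ·A_surf·T⁴  ⇒  T⁴ = αS/(ε·4σ).
T⁴ = 0.160·1240/(0.28·4·5.67×10⁻⁸) = 3.124×10⁹ K⁴.
T = (3.124×10⁹)^(1/4).

T ≈ 236 K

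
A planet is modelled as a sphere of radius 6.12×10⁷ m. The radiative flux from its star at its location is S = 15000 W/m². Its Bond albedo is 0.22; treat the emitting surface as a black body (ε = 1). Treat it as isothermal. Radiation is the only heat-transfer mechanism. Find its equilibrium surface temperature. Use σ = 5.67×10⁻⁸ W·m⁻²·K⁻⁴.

T ≈ 477 K

At equilibrium, absorbed power = emitted power.
Absorbing cross-section = πr² = 1.177×10¹⁶ m²; emitting surface = 4πr² = 4.707×10¹⁶ m² (ratio 4).
(1−a)S·A_cross = εσ·A_surf·T⁴  ⇒  T⁴ = (1−a)S/(4σ).
T⁴ = 0.780·15000/(4·5.67×10⁻⁸) = 5.159×10¹⁰ K⁴.
T = (5.159×10¹⁰)^(1/4).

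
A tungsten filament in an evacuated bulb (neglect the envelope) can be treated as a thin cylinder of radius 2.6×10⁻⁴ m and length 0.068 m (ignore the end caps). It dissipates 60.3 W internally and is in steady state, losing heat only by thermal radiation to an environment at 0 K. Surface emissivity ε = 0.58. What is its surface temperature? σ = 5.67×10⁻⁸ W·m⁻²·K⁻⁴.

Steady state: internal power = radiated power, P = εσA T⁴.
Radiating area A = 2πrL = 1.111×10⁻⁴ m².
T⁴ = P/(εσA) = 60.3/(0.58·5.67×10⁻⁸·1.111×10⁻⁴) = 1.651×10¹³ K⁴.
T = (1.651×10¹³)^(1/4).

T ≈ 2020 K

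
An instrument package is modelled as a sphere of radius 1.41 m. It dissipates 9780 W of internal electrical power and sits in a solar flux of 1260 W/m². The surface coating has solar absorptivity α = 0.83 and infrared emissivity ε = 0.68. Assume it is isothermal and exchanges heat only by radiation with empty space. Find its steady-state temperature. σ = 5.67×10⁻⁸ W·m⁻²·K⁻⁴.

At steady state, absorbed solar power + internal power = radiated power.
Absorbed: α·S·A_cross = 0.83·1260·6.246 = 6532 W (cross-section πr²).
Total input = 6532 + 9780 = 16310 W.
Radiated: εσ·A_surf·T⁴ with A_surf = 4πr² = 24.98 m².
T⁴ = 16310/(0.68·5.67×10⁻⁸·24.98) = 1.693×10¹⁰ K⁴.

T ≈ 361 K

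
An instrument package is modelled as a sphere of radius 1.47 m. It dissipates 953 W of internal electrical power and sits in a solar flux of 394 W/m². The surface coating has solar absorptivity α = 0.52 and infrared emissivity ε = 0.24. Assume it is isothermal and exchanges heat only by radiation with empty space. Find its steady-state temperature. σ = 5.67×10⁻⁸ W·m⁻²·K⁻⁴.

At steady state, absorbed solar power + internal power = radiated power.
Absorbed: α·S·A_cross = 0.52·394·6.789 = 1391 W (cross-section πr²).
Total input = 1391 + 953 = 2344 W.
Radiated: εσ·A_surf·T⁴ with A_surf = 4πr² = 27.15 m².
T⁴ = 2344/(0.24·5.67×10⁻⁸·27.15) = 6.343×10⁹ K⁴.

T ≈ 282 K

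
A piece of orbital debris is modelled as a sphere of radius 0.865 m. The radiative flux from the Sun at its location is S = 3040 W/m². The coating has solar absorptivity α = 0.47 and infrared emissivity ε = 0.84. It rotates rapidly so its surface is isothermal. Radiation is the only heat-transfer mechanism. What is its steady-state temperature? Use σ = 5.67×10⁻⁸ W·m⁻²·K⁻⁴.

At equilibrium, absorbed power = emitted power.
Absorbing cross-section = πr² = 2.351 m²; emitting surface = 4πr² = 9.402 m² (ratio 4).
αS·A_cross = εσ·A_surf·T⁴  ⇒  T⁴ = αS/(ε·4σ).
T⁴ = 0.470·3040/(0.84·4·5.67×10⁻⁸) = 7.500×10⁹ K⁴.
T = (7.500×10⁹)^(1/4).

T ≈ 294 K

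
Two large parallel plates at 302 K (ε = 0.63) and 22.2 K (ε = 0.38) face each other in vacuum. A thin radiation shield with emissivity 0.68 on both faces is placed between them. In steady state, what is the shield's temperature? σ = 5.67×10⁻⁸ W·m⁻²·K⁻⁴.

In steady state the net flux on the hot side equals that on the cold side.
σ(T₁⁴−T_s⁴)/D₁ = σ(T_s⁴−T₂⁴)/D₂, with D₁ = 1/ε₁+1/ε_s−1 = 2.058, D₂ = 1/ε_s+1/ε₂−1 = 3.102.
Solve for T_s⁴: T_s⁴ = (D₂·T₁⁴ + D₁·T₂⁴)/(D₁+D₂) = 5.001×10⁹ K⁴.

T_s ≈ 266 K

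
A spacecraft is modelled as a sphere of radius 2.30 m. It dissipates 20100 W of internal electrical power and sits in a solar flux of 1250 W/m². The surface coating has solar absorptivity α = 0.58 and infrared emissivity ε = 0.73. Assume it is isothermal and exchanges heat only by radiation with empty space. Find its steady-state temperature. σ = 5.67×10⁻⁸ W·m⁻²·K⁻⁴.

T ≈ 329 K

At steady state, absorbed solar power + internal power = radiated power.
Absorbed: α·S·A_cross = 0.58·1250·16.62 = 12050 W (cross-section πr²).
Total input = 12050 + 20100 = 32150 W.
Radiated: εσ·A_surf·T⁴ with A_surf = 4πr² = 66.48 m².
T⁴ = 32150/(0.73·5.67×10⁻⁸·66.48) = 1.168×10¹⁰ K⁴.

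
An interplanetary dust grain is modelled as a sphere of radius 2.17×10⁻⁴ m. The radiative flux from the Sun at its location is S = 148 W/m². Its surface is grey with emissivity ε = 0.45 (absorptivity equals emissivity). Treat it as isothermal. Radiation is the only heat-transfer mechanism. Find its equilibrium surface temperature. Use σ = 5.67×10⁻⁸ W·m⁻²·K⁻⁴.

T ≈ 160 K

At equilibrium, absorbed power = emitted power.
Absorbing cross-section = πr² = 1.479×10⁻⁷ m²; emitting surface = 4πr² = 5.917×10⁻⁷ m² (ratio 4).
εS·A_cross = εσ·A_surf·T⁴  ⇒  T⁴ = S/(4σ)   (ε cancels).
T⁴ = 148/(4·5.67×10⁻⁸) = 6.526×10⁸ K⁴.
T = (6.526×10⁸)^(1/4).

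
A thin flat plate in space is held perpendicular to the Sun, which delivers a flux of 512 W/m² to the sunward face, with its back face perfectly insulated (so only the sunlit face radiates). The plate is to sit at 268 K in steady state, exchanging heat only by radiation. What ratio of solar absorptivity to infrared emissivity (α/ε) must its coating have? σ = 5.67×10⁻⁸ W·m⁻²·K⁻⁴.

Balance: αS·A = εσ·1A·T⁴ ⇒ α/ε = σT⁴/S.
α/ε = 5.67×10⁻⁸·(268)⁴/512 = 5.67×10⁻⁸·5.159×10⁹/512.

α/ε ≈ 0.571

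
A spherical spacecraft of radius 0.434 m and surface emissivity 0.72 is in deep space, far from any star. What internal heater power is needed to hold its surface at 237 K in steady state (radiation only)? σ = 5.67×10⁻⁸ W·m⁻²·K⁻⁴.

P = εσ·4πr²·T⁴.
4πr² = 2.367 m²; T⁴ = 3.155×10⁹ K⁴.
P = 0.72·5.67×10⁻⁸·2.367·3.155×10⁹.

P ≈ 305 W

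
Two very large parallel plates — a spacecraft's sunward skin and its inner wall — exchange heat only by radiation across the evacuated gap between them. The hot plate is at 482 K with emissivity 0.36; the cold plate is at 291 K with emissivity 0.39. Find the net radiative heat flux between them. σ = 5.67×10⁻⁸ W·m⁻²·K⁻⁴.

q ≈ 611 W/m²

For two infinite grey parallel plates, q = σ(T₁⁴ − T₂⁴)/(1/ε₁ + 1/ε₂ − 1).
T₁⁴ − T₂⁴ = 5.397×10¹⁰ − 7.171×10⁹ = 4.680×10¹⁰ K⁴.
1/ε₁ + 1/ε₂ − 1 = 2.778 + 2.564 − 1 = 4.342.
q = 5.67×10⁻⁸ × 4.680×10¹⁰ / 4.342.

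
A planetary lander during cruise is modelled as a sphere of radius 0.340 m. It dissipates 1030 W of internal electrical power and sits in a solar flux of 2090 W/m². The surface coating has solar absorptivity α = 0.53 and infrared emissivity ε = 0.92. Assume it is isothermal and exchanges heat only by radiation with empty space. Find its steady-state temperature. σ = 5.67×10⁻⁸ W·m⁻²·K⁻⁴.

T ≈ 371 K

At steady state, absorbed solar power + internal power = radiated power.
Absorbed: α·S·A_cross = 0.53·2090·0.3632 = 402.3 W (cross-section πr²).
Total input = 402.3 + 1030 = 1432 W.
Radiated: εσ·A_surf·T⁴ with A_surf = 4πr² = 1.453 m².
T⁴ = 1432/(0.92·5.67×10⁻⁸·1.453) = 1.890×10¹⁰ K⁴.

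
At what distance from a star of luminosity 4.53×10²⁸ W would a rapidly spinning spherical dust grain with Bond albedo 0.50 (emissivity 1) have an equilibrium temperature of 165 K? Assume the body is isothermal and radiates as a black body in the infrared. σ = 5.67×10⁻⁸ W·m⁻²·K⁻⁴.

d ≈ 3.27×10¹² m

For an isothermal black-emitting sphere, (1−a)S·πr² = σ·4πr²·T⁴ ⇒ S = 4σT⁴/(1−a).
S = 4·5.67×10⁻⁸·(165)⁴/0.500 = 336.2 W/m².
Flux falls as S = L/(4πd²), so d = √(L/(4πS)) = √(4.53×10²⁸/(4π·336.2)).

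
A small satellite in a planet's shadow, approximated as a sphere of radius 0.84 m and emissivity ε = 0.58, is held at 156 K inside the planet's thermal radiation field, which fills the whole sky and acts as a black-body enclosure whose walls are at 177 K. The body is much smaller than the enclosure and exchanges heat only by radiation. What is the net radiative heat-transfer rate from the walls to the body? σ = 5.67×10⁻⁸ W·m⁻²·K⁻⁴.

P_net ≈ 114 W

For a small grey body in a large enclosure: P_net = εσA(T_body⁴ − T_wall⁴).
A = 4πr² = 8.867 m²; T_body⁴ − T_wall⁴ = 5.922×10⁸ − 9.815×10⁸ = -3.893×10⁸ K⁴.
|P_net| = 0.58·5.67×10⁻⁸·8.867·3.893×10⁸.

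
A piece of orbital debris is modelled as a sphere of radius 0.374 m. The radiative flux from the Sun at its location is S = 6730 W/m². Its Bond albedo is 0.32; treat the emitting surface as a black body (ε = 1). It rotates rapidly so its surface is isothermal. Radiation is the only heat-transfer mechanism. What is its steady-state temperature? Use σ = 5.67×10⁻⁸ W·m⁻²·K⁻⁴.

At equilibrium, absorbed power = emitted power.
Absorbing cross-section = πr² = 0.4394 m²; emitting surface = 4πr² = 1.758 m² (ratio 4).
(1−a)S·A_cross = εσ·A_surf·T⁴  ⇒  T⁴ = (1−a)S/(4σ).
T⁴ = 0.680·6730/(4·5.67×10⁻⁸) = 2.018×10¹⁰ K⁴.
T = (2.018×10¹⁰)^(1/4).

T ≈ 377 K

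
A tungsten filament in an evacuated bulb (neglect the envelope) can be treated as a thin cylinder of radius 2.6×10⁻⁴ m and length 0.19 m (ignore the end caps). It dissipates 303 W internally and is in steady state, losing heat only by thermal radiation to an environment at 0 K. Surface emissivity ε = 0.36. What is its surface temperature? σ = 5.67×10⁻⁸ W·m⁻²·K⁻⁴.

T ≈ 2630 K

Steady state: internal power = radiated power, P = εσA T⁴.
Radiating area A = 2πrL = 3.104×10⁻⁴ m².
T⁴ = P/(εσA) = 303/(0.36·5.67×10⁻⁸·3.104×10⁻⁴) = 4.782×10¹³ K⁴.
T = (4.782×10¹³)^(1/4).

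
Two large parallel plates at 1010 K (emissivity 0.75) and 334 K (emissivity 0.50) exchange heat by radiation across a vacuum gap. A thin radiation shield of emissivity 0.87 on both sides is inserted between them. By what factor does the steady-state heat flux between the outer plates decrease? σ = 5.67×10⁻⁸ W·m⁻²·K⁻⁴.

Without shield: q₀ = σΔ(T⁴)/(1/ε₁+1/ε₂−1) with denominator 2.333.
With shield the two gaps are in series; the resistances add: (1/ε₁+1/ε_s−1)+(1/ε_s+1/ε₂−1) = 1.483+2.149 = 3.632.
Heat-flux ratio q₀/q = 3.632/2.333.

factor ≈ 1.56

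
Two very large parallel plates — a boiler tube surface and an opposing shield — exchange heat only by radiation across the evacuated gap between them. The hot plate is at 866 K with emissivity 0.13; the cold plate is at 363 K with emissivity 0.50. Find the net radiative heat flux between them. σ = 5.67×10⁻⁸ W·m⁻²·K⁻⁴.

q ≈ 3560 W/m²

For two infinite grey parallel plates, q = σ(T₁⁴ − T₂⁴)/(1/ε₁ + 1/ε₂ − 1).
T₁⁴ − T₂⁴ = 5.624×10¹¹ − 1.736×10¹⁰ = 5.451×10¹¹ K⁴.
1/ε₁ + 1/ε₂ − 1 = 7.692 + 2.000 − 1 = 8.692.
q = 5.67×10⁻⁸ × 5.451×10¹¹ / 8.692.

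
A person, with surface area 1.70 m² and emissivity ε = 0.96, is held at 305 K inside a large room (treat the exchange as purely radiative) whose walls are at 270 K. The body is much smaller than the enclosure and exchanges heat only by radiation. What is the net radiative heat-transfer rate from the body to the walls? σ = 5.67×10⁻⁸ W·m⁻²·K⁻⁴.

For a small grey body in a large enclosure: P_net = εσA(T_body⁴ − T_wall⁴).
A = 1.70 m²; T_body⁴ − T_wall⁴ = 8.654×10⁹ − 5.314×10⁹ = 3.339×10⁹ K⁴.
|P_net| = 0.96·5.67×10⁻⁸·1.700·3.339×10⁹.

P_net ≈ 309 W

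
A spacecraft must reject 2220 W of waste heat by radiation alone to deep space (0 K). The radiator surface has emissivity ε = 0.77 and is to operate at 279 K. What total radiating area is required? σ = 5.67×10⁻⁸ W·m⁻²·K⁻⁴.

P = εσA T⁴ ⇒ A = P/(εσT⁴).
T⁴ = 6.059×10⁹ K⁴.
A = 2220/(0.77 × 5.67×10⁻⁸ × 6.059×10⁹).

A ≈ 8.39 m²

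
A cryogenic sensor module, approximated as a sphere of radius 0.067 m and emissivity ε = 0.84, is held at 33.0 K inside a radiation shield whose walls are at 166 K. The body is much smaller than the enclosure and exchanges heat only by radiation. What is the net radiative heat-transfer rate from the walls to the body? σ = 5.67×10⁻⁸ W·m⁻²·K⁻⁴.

For a small grey body in a large enclosure: P_net = εσA(T_body⁴ − T_wall⁴).
A = 4πr² = 0.05641 m²; T_body⁴ − T_wall⁴ = 1.186×10⁶ − 7.593×10⁸ = -7.581×10⁸ K⁴.
|P_net| = 0.84·5.67×10⁻⁸·0.05641·7.581×10⁸.

P_net ≈ 2.04 W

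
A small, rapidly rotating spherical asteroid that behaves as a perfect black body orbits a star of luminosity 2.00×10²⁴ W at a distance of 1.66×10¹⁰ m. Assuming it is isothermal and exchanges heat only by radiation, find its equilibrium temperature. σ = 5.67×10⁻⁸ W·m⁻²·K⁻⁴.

T ≈ 225 K

First find the stellar flux at distance d: S = L/(4πd²) = 2.00×10²⁴/(4π·(1.66×10¹⁰)²) = 577.6 W/m².
For an isothermal sphere, absorbed (1−a)S·πr² = emitted σ·4πr²·T⁴, so T⁴ = (1−a)S/(4σ).
T⁴ = 1.00·577.6/(4·5.67×10⁻⁸) = 2.547×10⁹ K⁴.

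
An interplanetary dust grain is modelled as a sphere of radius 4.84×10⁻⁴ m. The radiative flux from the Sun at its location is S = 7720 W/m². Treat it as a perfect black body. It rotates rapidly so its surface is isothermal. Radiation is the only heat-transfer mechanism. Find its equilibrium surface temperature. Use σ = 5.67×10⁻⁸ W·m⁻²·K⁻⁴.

T ≈ 430 K

At equilibrium, absorbed power = emitted power.
Absorbing cross-section = πr² = 7.359×10⁻⁷ m²; emitting surface = 4πr² = 2.944×10⁻⁶ m² (ratio 4).
S·A_cross = εσ·A_surf·T⁴  ⇒  T⁴ = S/(4σ).
T⁴ = 1.00·7720/(4·5.67×10⁻⁸) = 3.404×10¹⁰ K⁴.
T = (3.404×10¹⁰)^(1/4).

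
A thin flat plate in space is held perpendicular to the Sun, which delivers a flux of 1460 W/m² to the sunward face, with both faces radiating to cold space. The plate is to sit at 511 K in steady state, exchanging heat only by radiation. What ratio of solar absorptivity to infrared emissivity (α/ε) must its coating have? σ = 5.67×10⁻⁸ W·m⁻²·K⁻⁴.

Balance: αS·A = εσ·2A·T⁴ ⇒ α/ε = 2σT⁴/S.
α/ε = 2·5.67×10⁻⁸·(511)⁴/1460 = 2·5.67×10⁻⁸·6.818×10¹⁰/1460.

α/ε ≈ 5.30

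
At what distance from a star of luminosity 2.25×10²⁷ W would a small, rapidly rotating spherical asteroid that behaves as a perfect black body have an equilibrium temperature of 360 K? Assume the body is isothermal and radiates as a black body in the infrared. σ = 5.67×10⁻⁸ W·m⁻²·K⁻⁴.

d ≈ 2.17×10¹¹ m

For an isothermal black-emitting sphere, (1−a)S·πr² = σ·4πr²·T⁴ ⇒ S = 4σT⁴/(1−a).
S = 4·5.67×10⁻⁸·(360)⁴/1.00 = 3809 W/m².
Flux falls as S = L/(4πd²), so d = √(L/(4πS)) = √(2.25×10²⁷/(4π·3809)).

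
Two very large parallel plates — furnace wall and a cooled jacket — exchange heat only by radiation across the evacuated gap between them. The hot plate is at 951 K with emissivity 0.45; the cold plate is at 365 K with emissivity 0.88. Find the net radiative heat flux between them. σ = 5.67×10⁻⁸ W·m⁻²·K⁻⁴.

For two infinite grey parallel plates, q = σ(T₁⁴ − T₂⁴)/(1/ε₁ + 1/ε₂ − 1).
T₁⁴ − T₂⁴ = 8.179×10¹¹ − 1.775×10¹⁰ = 8.002×10¹¹ K⁴.
1/ε₁ + 1/ε₂ − 1 = 2.222 + 1.136 − 1 = 2.359.
q = 5.67×10⁻⁸ × 8.002×10¹¹ / 2.359.

q ≈ 19200 W/m²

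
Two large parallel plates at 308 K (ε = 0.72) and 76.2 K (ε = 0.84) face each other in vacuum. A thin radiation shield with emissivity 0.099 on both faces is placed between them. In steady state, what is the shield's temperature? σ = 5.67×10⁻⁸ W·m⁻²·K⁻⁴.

In steady state the net flux on the hot side equals that on the cold side.
σ(T₁⁴−T_s⁴)/D₁ = σ(T_s⁴−T₂⁴)/D₂, with D₁ = 1/ε₁+1/ε_s−1 = 10.49, D₂ = 1/ε_s+1/ε₂−1 = 10.29.
Solve for T_s⁴: T_s⁴ = (D₂·T₁⁴ + D₁·T₂⁴)/(D₁+D₂) = 4.474×10⁹ K⁴.

T_s ≈ 259 K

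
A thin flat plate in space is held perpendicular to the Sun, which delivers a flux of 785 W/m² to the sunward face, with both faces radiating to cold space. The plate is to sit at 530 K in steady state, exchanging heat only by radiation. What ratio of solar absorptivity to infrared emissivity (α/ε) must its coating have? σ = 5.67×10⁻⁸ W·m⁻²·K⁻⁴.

Balance: αS·A = εσ·2A·T⁴ ⇒ α/ε = 2σT⁴/S.
α/ε = 2·5.67×10⁻⁸·(530)⁴/785 = 2·5.67×10⁻⁸·7.890×10¹⁰/785.

α/ε ≈ 11.4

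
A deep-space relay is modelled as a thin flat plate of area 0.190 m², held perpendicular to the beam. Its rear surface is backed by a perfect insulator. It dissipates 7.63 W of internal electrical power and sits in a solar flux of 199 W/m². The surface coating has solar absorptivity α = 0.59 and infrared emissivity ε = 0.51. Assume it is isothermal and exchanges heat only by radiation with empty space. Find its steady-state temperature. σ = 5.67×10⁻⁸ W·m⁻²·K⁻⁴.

At steady state, absorbed solar power + internal power = radiated power.
Absorbed: α·S·A_cross = 0.59·199·0.1900 = 22.31 W (cross-section A).
Total input = 22.31 + 7.63 = 29.94 W.
Radiated: εσ·A_surf·T⁴ with A_surf = A = 0.1900 m².
T⁴ = 29.94/(0.51·5.67×10⁻⁸·0.1900) = 5.449×10⁹ K⁴.

T ≈ 272 K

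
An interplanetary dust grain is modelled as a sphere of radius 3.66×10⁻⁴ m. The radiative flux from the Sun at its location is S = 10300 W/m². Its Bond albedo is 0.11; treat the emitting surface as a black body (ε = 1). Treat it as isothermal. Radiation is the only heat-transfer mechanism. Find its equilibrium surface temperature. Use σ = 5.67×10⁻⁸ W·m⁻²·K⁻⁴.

At equilibrium, absorbed power = emitted power.
Absorbing cross-section = πr² = 4.208×10⁻⁷ m²; emitting surface = 4πr² = 1.683×10⁻⁶ m² (ratio 4).
(1−a)S·A_cross = εσ·A_surf·T⁴  ⇒  T⁴ = (1−a)S/(4σ).
T⁴ = 0.890·10300/(4·5.67×10⁻⁸) = 4.042×10¹⁰ K⁴.
T = (4.042×10¹⁰)^(1/4).

T ≈ 448 K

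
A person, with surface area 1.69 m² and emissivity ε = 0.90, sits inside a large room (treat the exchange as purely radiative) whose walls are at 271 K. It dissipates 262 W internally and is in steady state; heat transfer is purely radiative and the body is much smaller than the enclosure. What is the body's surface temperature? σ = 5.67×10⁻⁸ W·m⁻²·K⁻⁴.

For a small grey body in a large enclosure, net radiated power = εσA(T⁴ − T_w⁴).
Steady state: P = εσA(T⁴ − T_w⁴) with A = 1.69 m².
T⁴ = P/(εσA) + T_w⁴ = 262/(0.90·5.67×10⁻⁸·1.690) + (271)⁴
    = 3.038×10⁹ + 5.394×10⁹ = 8.432×10⁹ K⁴.

T ≈ 303 K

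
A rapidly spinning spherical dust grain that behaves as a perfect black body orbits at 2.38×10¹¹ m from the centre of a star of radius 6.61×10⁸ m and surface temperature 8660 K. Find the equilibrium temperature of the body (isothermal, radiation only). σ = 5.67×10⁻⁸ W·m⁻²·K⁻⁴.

T ≈ 323 K

The star's surface emits σT_*⁴; at distance d the flux is S = σT_*⁴(R_*/d)².
S = 5.67×10⁻⁸·(8660)⁴·(6.61×10⁸/2.38×10¹¹)² = 2460 W/m².
For an isothermal sphere T⁴ = (1−a)S/(4σ) = 1.085×10¹⁰ K⁴.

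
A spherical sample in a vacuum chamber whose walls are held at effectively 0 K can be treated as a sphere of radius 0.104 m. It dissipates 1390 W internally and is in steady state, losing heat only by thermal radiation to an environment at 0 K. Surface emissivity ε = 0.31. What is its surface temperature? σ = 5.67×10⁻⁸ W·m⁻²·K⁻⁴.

T ≈ 873 K

Steady state: internal power = radiated power, P = εσA T⁴.
Radiating area A = 4πr² = 0.1359 m².
T⁴ = P/(εσA) = 1390/(0.31·5.67×10⁻⁸·0.1359) = 5.818×10¹¹ K⁴.
T = (5.818×10¹¹)^(1/4).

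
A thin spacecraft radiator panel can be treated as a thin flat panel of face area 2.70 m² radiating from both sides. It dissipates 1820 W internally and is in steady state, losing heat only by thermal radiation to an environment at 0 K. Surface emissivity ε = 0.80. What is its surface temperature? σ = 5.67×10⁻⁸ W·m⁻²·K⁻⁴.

T ≈ 294 K

Steady state: internal power = radiated power, P = εσA T⁴.
Radiating area A = 2·2.70 = 5.400 m².
T⁴ = P/(εσA) = 1820/(0.80·5.67×10⁻⁸·5.400) = 7.430×10⁹ K⁴.
T = (7.430×10⁹)^(1/4).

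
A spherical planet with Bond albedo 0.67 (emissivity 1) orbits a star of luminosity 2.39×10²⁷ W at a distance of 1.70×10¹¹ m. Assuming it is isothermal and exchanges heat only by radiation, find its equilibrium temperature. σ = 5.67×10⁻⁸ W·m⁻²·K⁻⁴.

T ≈ 313 K

First find the stellar flux at distance d: S = L/(4πd²) = 2.39×10²⁷/(4π·(1.70×10¹¹)²) = 6581 W/m².
For an isothermal sphere, absorbed (1−a)S·πr² = emitted σ·4πr²·T⁴, so T⁴ = (1−a)S/(4σ).
T⁴ = 0.330·6581/(4·5.67×10⁻⁸) = 9.575×10⁹ K⁴.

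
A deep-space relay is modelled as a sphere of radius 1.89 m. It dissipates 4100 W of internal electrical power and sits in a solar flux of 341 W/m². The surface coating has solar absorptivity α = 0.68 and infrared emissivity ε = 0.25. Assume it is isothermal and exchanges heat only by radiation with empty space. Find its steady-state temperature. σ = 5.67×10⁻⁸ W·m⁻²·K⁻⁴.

T ≈ 320 K

At steady state, absorbed solar power + internal power = radiated power.
Absorbed: α·S·A_cross = 0.68·341·11.22 = 2602 W (cross-section πr²).
Total input = 2602 + 4100 = 6702 W.
Radiated: εσ·A_surf·T⁴ with A_surf = 4πr² = 44.89 m².
T⁴ = 6702/(0.25·5.67×10⁻⁸·44.89) = 1.053×10¹⁰ K⁴.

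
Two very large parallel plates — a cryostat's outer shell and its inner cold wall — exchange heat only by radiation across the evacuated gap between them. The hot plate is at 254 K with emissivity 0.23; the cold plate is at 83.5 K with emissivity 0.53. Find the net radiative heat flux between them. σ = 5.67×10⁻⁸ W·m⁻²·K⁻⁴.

q ≈ 44.6 W/m²

For two infinite grey parallel plates, q = σ(T₁⁴ − T₂⁴)/(1/ε₁ + 1/ε₂ − 1).
T₁⁴ − T₂⁴ = 4.162×10⁹ − 4.861×10⁷ = 4.114×10⁹ K⁴.
1/ε₁ + 1/ε₂ − 1 = 4.348 + 1.887 − 1 = 5.235.
q = 5.67×10⁻⁸ × 4.114×10⁹ / 5.235.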